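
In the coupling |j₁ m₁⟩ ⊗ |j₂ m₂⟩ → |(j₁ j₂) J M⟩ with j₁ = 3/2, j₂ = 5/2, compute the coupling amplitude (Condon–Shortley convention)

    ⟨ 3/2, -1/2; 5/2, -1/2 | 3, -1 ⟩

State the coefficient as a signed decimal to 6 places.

√[7·1!2!4!/8! · 1!2!2!3!2!4!] = √(48/5)
  +(−1)^0/∏(0,1,2,2,0,2)! = 1/8  (running 1/8)
  +(−1)^1/∏(1,0,1,1,1,3)! = -1/6  (running -1/24)
⟨..|..⟩ = √(48/5)·(-1/24) = -0.129099

-0.129099  (= −√(1/60))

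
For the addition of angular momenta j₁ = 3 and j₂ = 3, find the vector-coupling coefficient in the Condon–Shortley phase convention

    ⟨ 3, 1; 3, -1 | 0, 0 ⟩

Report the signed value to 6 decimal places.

+0.377964

j₁+j₂−J=6  J+j₁−j₂=0  J−j₁+j₂=0  j₁+j₂+J+1=7
(j₁±m₁, j₂±m₂, J±M) = (4,2,2,4,0,0)
P² = 2304/7
sum k=2..2:
  [2] +1/48 = 1/48
S = 1/48
C² = P²·S² = 1/7 ; C = +0.377964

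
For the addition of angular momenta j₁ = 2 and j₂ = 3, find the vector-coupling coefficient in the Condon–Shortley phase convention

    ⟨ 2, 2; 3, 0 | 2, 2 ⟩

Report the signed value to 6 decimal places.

triangle: 3!·1!·3!/8! = 36/40320
(j±m)!: 4!·0!·3!·3!·4!·0! = 20736
prefactor² = (2J+1)·Δ·N² = 648/7
  k=0: +1/(0!·3!·0!·3!·1!·0!) = 1/36
Σ = 1/36  ⇒  CG² = 648/7·1/36² = 1/14
CG = +√(1/14) = +0.267261

+√(1/14) = +0.267261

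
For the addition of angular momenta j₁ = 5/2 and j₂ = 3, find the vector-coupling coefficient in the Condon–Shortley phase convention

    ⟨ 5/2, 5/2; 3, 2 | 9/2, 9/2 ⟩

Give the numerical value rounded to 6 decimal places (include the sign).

+0.674200  (= +√(5/11))

√[10·1!4!5!/11! · 5!0!5!1!9!0!] = √(41472000/11)
  +(−1)^0/∏(0,1,0,5,4,0)! = 1/2880  (running 1/2880)
⟨..|..⟩ = √(41472000/11)·(1/2880) = +0.674200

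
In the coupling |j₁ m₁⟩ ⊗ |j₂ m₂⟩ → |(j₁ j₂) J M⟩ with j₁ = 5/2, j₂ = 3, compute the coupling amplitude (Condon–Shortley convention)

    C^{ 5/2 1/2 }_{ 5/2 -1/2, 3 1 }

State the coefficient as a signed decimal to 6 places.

triangle: 3!*2!*3!/9! = 72/362880
(j±m)!: 2!*3!*4!*2!*3!*2! = 6912
prefactor² = (2J+1)*Δ*N² = 288/35
  k=1: −1/(1!*2!*2!*3!*0!*0!) = -1/24
  k=2: +1/(2!*1!*1!*2!*1!*1!) = 1/4
  k=3: −1/(3!*0!*0!*1!*2!*2!) = -1/24
Σ = 1/6  ⇒  CG² = 288/35*1/6² = 8/35
CG = +√(8/35) = +0.478091

+√(8/35) ≈ +0.478091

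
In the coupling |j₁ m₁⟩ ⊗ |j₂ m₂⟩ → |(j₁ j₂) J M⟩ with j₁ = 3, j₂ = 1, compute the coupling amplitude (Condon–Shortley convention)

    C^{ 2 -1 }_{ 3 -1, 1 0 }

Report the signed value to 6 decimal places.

−√(8/21) = -0.617213

j₁+j₂−J=2  J+j₁−j₂=4  J−j₁+j₂=0  j₁+j₂+J+1=7
(j₁±m₁, j₂±m₂, J±M) = (2,4,1,1,1,3)
P² = 96/7
sum k=1..1:
  [1] −1/6 = -1/6
S = -1/6
C² = P²·S² = 8/21 ; C = -0.617213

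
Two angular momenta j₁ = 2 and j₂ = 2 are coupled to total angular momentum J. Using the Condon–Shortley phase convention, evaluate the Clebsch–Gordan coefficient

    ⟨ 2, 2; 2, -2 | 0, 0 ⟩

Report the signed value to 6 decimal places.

+0.447214

triangle: 4!×0!×0!/5! = 24/120
(j±m)!: 4!×0!×0!×4!×0!×0! = 576
prefactor² = (2J+1)×Δ×N² = 576/5
  k=0: +1/(0!×4!×0!×0!×0!×0!) = 1/24
Σ = 1/24  ⇒  CG² = 576/5×1/24² = 1/5
CG = +√(1/5) = +0.447214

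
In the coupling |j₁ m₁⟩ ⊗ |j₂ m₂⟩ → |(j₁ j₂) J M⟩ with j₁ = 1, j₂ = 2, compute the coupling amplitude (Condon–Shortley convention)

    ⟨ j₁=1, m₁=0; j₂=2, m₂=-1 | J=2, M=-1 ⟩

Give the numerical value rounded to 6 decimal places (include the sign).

triangle: 1!·1!·3!/6! = 6/720
(j±m)!: 1!·1!·1!·3!·1!·3! = 36
prefactor² = (2J+1)·Δ·N² = 3/2
  k=0: +1/(0!·1!·1!·1!·0!·2!) = 1/2
  k=1: −1/(1!·0!·0!·0!·1!·3!) = -1/6
Σ = 1/3  ⇒  CG² = 3/2·1/3² = 1/6
CG = +√(1/6) = +0.408248

+√(1/6) = +0.408248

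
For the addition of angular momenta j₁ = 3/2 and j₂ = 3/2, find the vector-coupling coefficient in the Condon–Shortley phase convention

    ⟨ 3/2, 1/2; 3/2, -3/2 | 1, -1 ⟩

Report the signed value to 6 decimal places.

√[3·2!1!1!/5! · 2!1!0!3!0!2!] = √(6/5)
  +(−1)^0/∏(0,2,1,0,0,1)! = 1/2  (running 1/2)
⟨..|..⟩ = √(6/5)·(1/2) = +0.547723

+√(3/10) = +0.547723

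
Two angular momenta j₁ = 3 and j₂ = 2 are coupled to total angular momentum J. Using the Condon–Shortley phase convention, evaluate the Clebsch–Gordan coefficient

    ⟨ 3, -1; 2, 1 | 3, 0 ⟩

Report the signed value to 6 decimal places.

+√(1/30) = +0.182574

triangle: 2!×4!×2!/9! = 96/362880
(j±m)!: 2!×4!×3!×1!×3!×3! = 10368
prefactor² = (2J+1)×Δ×N² = 96/5
  k=1: −1/(1!×1!×3!×2!×1!×0!) = -1/12
  k=2: +1/(2!×0!×2!×1!×2!×1!) = 1/8
Σ = 1/24  ⇒  CG² = 96/5×1/24² = 1/30
CG = +√(1/30) = +0.182574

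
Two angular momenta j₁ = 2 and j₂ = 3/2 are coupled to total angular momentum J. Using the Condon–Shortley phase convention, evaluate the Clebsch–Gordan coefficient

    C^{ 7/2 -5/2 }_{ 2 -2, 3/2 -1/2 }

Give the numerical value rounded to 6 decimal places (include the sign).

+0.654654

triangle: 0!×4!×3!/8! = 144/40320
(j±m)!: 0!×4!×1!×2!×1!×6! = 34560
prefactor² = (2J+1)×Δ×N² = 6912/7
  k=0: +1/(0!×0!×4!×1!×0!×2!) = 1/48
Σ = 1/48  ⇒  CG² = 6912/7×1/48² = 3/7
CG = +√(3/7) = +0.654654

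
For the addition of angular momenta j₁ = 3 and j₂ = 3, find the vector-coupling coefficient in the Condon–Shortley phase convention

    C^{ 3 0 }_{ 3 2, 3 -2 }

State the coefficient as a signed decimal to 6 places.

j₁+j₂−J=3  J+j₁−j₂=3  J−j₁+j₂=3  j₁+j₂+J+1=10
(j₁±m₁, j₂±m₂, J±M) = (5,1,1,5,3,3)
P² = 216
sum k=0..1:
  [0] +1/24 = 1/24
  [1] −1/72 = -1/72
S = 1/36
C² = P²·S² = 1/6 ; C = +0.408248

+√(1/6) ≈ +0.408248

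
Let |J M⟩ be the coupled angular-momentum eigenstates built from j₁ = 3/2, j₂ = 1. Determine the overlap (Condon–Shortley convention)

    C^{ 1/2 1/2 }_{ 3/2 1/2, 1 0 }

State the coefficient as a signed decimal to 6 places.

triangle: 2!·1!·0!/4! = 2/24
(j±m)!: 2!·1!·1!·1!·1!·0! = 2
prefactor² = (2J+1)·Δ·N² = 1/3
  k=1: −1/(1!·1!·0!·0!·1!·0!) = -1
Σ = -1  ⇒  CG² = 1/3·(-1)² = 1/3
CG = −√(1/3) = -0.577350

-0.577350  (= −√(1/3))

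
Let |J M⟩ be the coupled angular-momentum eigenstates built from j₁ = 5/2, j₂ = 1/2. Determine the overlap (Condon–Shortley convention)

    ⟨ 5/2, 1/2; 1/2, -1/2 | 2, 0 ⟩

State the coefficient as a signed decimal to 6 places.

+0.707107  (= +√(1/2))

j₁+j₂−J=1  J+j₁−j₂=4  J−j₁+j₂=0  j₁+j₂+J+1=6
(j₁±m₁, j₂±m₂, J±M) = (3,2,0,1,2,2)
P² = 8
sum k=0..0:
  [0] +1/4 = 1/4
S = 1/4
C² = P²·S² = 1/2 ; C = +0.707107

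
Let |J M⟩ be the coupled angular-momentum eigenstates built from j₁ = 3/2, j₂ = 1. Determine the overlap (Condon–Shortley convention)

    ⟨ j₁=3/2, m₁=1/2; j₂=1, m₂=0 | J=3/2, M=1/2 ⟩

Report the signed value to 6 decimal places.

+√(1/15) ≈ +0.258199

√[4·1!2!1!/5! · 2!1!1!1!2!1!] = √(4/15)
  +(−1)^0/∏(0,1,1,1,1,0)! = 1  (running 1)
  +(−1)^1/∏(1,0,0,0,2,1)! = -1/2  (running 1/2)
⟨..|..⟩ = √(4/15)·(1/2) = +0.258199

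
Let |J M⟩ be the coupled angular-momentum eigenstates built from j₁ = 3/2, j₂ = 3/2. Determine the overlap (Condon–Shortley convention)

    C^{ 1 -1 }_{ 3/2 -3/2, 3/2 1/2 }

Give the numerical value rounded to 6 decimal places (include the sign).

j₁+j₂−J=2  J+j₁−j₂=1  J−j₁+j₂=1  j₁+j₂+J+1=5
(j₁±m₁, j₂±m₂, J±M) = (0,3,2,1,0,2)
P² = 6/5
sum k=2..2:
  [2] +1/2 = 1/2
S = 1/2
C² = P²·S² = 3/10 ; C = +0.547723

+0.547723  (= +√(3/10))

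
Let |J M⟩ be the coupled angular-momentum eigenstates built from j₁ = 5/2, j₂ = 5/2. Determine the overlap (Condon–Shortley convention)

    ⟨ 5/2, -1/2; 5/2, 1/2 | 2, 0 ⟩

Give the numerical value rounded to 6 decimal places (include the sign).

√[5·3!2!2!/8! · 2!3!3!2!2!2!] = √(12/7)
  +(−1)^1/∏(1,2,2,2,0,0)! = -1/8  (running -1/8)
  +(−1)^2/∏(2,1,1,1,1,1)! = 1/2  (running 3/8)
  +(−1)^3/∏(3,0,0,0,2,2)! = -1/24  (running 1/3)
⟨..|..⟩ = √(12/7)·(1/3) = +0.436436

+0.436436  (= +√(4/21))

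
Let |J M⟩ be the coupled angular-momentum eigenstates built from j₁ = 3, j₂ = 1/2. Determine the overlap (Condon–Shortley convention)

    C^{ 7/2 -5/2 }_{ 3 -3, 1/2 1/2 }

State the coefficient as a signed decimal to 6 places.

+0.377964  (= +√(1/7))

j₁+j₂−J=0  J+j₁−j₂=6  J−j₁+j₂=1  j₁+j₂+J+1=8
(j₁±m₁, j₂±m₂, J±M) = (0,6,1,0,1,6)
P² = 518400/7
sum k=0..0:
  [0] +1/720 = 1/720
S = 1/720
C² = P²·S² = 1/7 ; C = +0.377964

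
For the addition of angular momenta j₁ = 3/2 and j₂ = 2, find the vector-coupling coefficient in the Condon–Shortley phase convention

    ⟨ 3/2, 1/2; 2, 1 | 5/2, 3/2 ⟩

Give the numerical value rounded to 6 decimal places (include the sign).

√[6·1!2!3!/7! · 2!1!3!1!4!1!] = √(144/35)
  +(−1)^0/∏(0,1,1,3,1,0)! = 1/6  (running 1/6)
  +(−1)^1/∏(1,0,0,2,2,1)! = -1/4  (running -1/12)
⟨..|..⟩ = √(144/35)·(-1/12) = -0.169031

-0.169031  (= −√(1/35))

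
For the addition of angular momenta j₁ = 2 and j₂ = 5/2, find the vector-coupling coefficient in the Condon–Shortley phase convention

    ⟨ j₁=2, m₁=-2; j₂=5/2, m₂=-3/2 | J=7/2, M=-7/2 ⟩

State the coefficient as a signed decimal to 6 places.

-0.666667  (= −√(4/9))

j₁+j₂−J=1  J+j₁−j₂=3  J−j₁+j₂=4  j₁+j₂+J+1=9
(j₁±m₁, j₂±m₂, J±M) = (0,4,1,4,0,7)
P² = 9216
sum k=1..1:
  [1] −1/144 = -1/144
S = -1/144
C² = P²·S² = 4/9 ; C = -0.666667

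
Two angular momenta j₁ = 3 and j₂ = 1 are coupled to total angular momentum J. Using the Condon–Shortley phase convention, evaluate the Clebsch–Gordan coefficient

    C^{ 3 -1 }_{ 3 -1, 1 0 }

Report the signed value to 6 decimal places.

j₁+j₂−J=1  J+j₁−j₂=5  J−j₁+j₂=1  j₁+j₂+J+1=8
(j₁±m₁, j₂±m₂, J±M) = (2,4,1,1,2,4)
P² = 48
sum k=0..1:
  [0] +1/24 = 1/24
  [1] −1/12 = -1/12
S = -1/24
C² = P²·S² = 1/12 ; C = -0.288675

-0.288675  (= −√(1/12))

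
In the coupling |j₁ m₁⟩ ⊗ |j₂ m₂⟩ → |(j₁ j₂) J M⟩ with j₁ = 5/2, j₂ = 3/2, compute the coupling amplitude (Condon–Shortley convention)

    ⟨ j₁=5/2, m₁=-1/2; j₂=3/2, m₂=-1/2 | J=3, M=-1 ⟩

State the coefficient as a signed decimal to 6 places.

+√(1/60) = +0.129099

j₁+j₂−J=1  J+j₁−j₂=4  J−j₁+j₂=2  j₁+j₂+J+1=8
(j₁±m₁, j₂±m₂, J±M) = (2,3,1,2,2,4)
P² = 48/5
sum k=0..1:
  [0] +1/6 = 1/6
  [1] −1/8 = -1/8
S = 1/24
C² = P²·S² = 1/60 ; C = +0.129099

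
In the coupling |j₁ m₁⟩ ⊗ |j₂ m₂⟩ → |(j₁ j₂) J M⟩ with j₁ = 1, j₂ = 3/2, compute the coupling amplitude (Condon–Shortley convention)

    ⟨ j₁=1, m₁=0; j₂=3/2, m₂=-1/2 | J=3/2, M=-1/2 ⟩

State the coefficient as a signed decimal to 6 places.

triangle: 1!*1!*2!/5! = 2/120
(j±m)!: 1!*1!*1!*2!*1!*2! = 4
prefactor² = (2J+1)*Δ*N² = 4/15
  k=0: +1/(0!*1!*1!*1!*0!*1!) = 1
  k=1: −1/(1!*0!*0!*0!*1!*2!) = -1/2
Σ = 1/2  ⇒  CG² = 4/15*1/2² = 1/15
CG = +√(1/15) = +0.258199

+0.258199  (= +√(1/15))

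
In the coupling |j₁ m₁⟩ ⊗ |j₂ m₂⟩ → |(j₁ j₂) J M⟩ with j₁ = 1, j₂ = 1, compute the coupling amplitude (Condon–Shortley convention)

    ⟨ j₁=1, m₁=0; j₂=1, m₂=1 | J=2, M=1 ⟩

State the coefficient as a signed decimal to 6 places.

+√(1/2) ≈ +0.707107

triangle: 0!×2!×2!/5! = 4/120
(j±m)!: 1!×1!×2!×0!×3!×1! = 12
prefactor² = (2J+1)×Δ×N² = 2
  k=0: +1/(0!×0!×1!×2!×1!×0!) = 1/2
Σ = 1/2  ⇒  CG² = 2×1/2² = 1/2
CG = +√(1/2) = +0.707107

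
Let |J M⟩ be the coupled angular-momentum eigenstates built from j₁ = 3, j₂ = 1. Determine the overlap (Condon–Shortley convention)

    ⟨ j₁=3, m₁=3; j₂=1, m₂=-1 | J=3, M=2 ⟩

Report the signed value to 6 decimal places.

+√(1/4) ≈ +0.500000

triangle: 1!·5!·1!/8! = 120/40320
(j±m)!: 6!·0!·0!·2!·5!·1! = 172800
prefactor² = (2J+1)·Δ·N² = 3600
  k=0: +1/(0!·1!·0!·0!·5!·1!) = 1/120
Σ = 1/120  ⇒  CG² = 3600·1/120² = 1/4
CG = +√(1/4) = +0.500000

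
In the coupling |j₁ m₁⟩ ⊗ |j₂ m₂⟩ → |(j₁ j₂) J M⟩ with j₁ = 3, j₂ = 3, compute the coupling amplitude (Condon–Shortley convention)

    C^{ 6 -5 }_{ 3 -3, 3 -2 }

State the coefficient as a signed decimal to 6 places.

j₁+j₂−J=0  J+j₁−j₂=6  J−j₁+j₂=6  j₁+j₂+J+1=13
(j₁±m₁, j₂±m₂, J±M) = (0,6,1,5,1,11)
P² = 3732480000
sum k=0..0:
  [0] +1/86400 = 1/86400
S = 1/86400
C² = P²·S² = 1/2 ; C = +0.707107

+√(1/2) ≈ +0.707107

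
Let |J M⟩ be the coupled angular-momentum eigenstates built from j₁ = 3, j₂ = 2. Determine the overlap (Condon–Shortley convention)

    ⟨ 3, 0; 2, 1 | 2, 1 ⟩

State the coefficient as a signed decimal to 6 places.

+√(2/7) = +0.534522

j₁+j₂−J=3  J+j₁−j₂=3  J−j₁+j₂=1  j₁+j₂+J+1=8
(j₁±m₁, j₂±m₂, J±M) = (3,3,3,1,3,1)
P² = 81/14
sum k=2..3:
  [2] +1/4 = 1/4
  [3] −1/36 = -1/36
S = 2/9
C² = P²·S² = 2/7 ; C = +0.534522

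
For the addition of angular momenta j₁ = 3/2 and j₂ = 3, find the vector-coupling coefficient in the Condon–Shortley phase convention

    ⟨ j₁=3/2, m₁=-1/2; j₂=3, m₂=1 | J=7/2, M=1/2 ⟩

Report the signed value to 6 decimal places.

-0.534522  (= −√(2/7))

triangle: 1!·2!·5!/9! = 240/362880
(j±m)!: 1!·2!·4!·2!·4!·3! = 13824
prefactor² = (2J+1)·Δ·N² = 512/7
  k=0: +1/(0!·1!·2!·4!·0!·1!) = 1/48
  k=1: −1/(1!·0!·1!·3!·1!·2!) = -1/12
Σ = -1/16  ⇒  CG² = 512/7·(-1/16)² = 2/7
CG = −√(2/7) = -0.534522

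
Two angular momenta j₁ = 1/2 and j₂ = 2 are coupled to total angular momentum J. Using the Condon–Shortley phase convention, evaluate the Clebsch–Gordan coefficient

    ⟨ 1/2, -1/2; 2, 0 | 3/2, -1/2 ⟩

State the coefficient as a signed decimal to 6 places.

√[4·1!0!3!/5! · 0!1!2!2!1!2!] = √(8/5)
  +(−1)^1/∏(1,0,0,1,0,2)! = -1/2  (running -1/2)
⟨..|..⟩ = √(8/5)·(-1/2) = -0.632456

−√(2/5) = -0.632456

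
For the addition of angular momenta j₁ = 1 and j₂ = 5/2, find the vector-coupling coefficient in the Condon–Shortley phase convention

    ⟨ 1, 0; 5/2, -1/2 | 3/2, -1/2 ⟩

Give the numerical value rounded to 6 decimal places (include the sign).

triangle: 2!·0!·3!/6! = 12/720
(j±m)!: 1!·1!·2!·3!·1!·2! = 24
prefactor² = (2J+1)·Δ·N² = 8/5
  k=1: −1/(1!·1!·0!·1!·0!·2!) = -1/2
Σ = -1/2  ⇒  CG² = 8/5·(-1/2)² = 2/5
CG = −√(2/5) = -0.632456

-0.632456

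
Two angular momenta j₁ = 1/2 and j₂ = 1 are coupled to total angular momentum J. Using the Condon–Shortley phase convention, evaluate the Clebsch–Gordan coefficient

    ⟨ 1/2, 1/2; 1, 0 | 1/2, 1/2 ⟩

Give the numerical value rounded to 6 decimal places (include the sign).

+√(1/3) ≈ +0.577350

j₁+j₂−J=1  J+j₁−j₂=0  J−j₁+j₂=1  j₁+j₂+J+1=3
(j₁±m₁, j₂±m₂, J±M) = (1,0,1,1,1,0)
P² = 1/3
sum k=0..0:
  [0] +1/1 = 1
S = 1
C² = P²·S² = 1/3 ; C = +0.577350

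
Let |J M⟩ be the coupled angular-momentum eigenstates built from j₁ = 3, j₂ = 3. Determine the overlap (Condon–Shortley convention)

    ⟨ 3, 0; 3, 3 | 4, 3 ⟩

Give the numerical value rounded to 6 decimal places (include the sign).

+0.639602

√[9·2!4!4!/11! · 3!3!6!0!7!1!] = √(373248/11)
  +(−1)^2/∏(2,0,1,4,3,0)! = 1/288  (running 1/288)
⟨..|..⟩ = √(373248/11)·(1/288) = +0.639602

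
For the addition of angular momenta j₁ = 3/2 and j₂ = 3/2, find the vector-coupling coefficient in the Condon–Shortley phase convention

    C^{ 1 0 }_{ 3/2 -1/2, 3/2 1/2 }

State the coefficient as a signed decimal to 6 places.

-0.223607  (= −√(1/20))

√[3·2!1!1!/5! · 1!2!2!1!1!1!] = √(1/5)
  +(−1)^1/∏(1,1,1,1,0,0)! = -1  (running -1)
  +(−1)^2/∏(2,0,0,0,1,1)! = 1/2  (running -1/2)
⟨..|..⟩ = √(1/5)·(-1/2) = -0.223607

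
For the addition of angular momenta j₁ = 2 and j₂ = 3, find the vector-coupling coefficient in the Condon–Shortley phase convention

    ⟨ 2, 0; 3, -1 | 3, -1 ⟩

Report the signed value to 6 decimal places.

−√(3/20) ≈ -0.387298

√[7·2!2!4!/9! · 2!2!2!4!2!4!] = √(256/15)
  +(−1)^0/∏(0,2,2,2,0,2)! = 1/16  (running 1/16)
  +(−1)^1/∏(1,1,1,1,1,3)! = -1/6  (running -5/48)
  +(−1)^2/∏(2,0,0,0,2,4)! = 1/96  (running -3/32)
⟨..|..⟩ = √(256/15)·(-3/32) = -0.387298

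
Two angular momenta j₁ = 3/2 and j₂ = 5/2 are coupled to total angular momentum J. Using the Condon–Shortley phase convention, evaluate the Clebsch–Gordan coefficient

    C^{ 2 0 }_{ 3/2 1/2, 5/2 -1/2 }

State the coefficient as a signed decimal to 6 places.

−√(1/14) = -0.267261

√[5·2!1!3!/7! · 2!1!2!3!2!2!] = √(8/7)
  +(−1)^0/∏(0,2,1,2,0,1)! = 1/4  (running 1/4)
  +(−1)^1/∏(1,1,0,1,1,2)! = -1/2  (running -1/4)
⟨..|..⟩ = √(8/7)·(-1/4) = -0.267261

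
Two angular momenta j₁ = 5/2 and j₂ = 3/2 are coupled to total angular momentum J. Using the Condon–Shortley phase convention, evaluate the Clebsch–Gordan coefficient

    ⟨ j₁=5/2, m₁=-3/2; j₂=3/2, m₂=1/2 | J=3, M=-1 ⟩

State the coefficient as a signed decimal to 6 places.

j₁+j₂−J=1  J+j₁−j₂=4  J−j₁+j₂=2  j₁+j₂+J+1=8
(j₁±m₁, j₂±m₂, J±M) = (1,4,2,1,2,4)
P² = 96/5
sum k=0..1:
  [0] +1/48 = 1/48
  [1] −1/6 = -1/6
S = -7/48
C² = P²·S² = 49/120 ; C = -0.639010

-0.639010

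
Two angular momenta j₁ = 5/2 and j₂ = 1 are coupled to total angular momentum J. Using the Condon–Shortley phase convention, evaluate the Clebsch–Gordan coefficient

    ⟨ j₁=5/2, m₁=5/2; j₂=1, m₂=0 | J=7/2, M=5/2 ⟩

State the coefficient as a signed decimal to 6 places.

+0.534522  (= +√(2/7))

triangle: 0!×5!×2!/8! = 240/40320
(j±m)!: 5!×0!×1!×1!×6!×1! = 86400
prefactor² = (2J+1)×Δ×N² = 28800/7
  k=0: +1/(0!×0!×0!×1!×5!×1!) = 1/120
Σ = 1/120  ⇒  CG² = 28800/7×1/120² = 2/7
CG = +√(2/7) = +0.534522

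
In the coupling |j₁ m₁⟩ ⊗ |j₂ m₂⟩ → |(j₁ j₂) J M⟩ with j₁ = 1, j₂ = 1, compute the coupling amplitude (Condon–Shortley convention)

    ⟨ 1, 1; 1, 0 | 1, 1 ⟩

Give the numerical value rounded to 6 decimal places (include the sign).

j₁+j₂−J=1  J+j₁−j₂=1  J−j₁+j₂=1  j₁+j₂+J+1=4
(j₁±m₁, j₂±m₂, J±M) = (2,0,1,1,2,0)
P² = 1/2
sum k=0..0:
  [0] +1/1 = 1
S = 1
C² = P²·S² = 1/2 ; C = +0.707107

+√(1/2) = +0.707107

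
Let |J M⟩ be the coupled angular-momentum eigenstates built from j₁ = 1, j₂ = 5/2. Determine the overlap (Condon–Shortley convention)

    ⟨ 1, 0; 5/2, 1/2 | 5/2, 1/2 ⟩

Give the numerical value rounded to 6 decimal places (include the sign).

-0.169031  (= −√(1/35))

triangle: 1!×1!×4!/7! = 24/5040
(j±m)!: 1!×1!×3!×2!×3!×2! = 144
prefactor² = (2J+1)×Δ×N² = 144/35
  k=0: +1/(0!×1!×1!×3!×0!×1!) = 1/6
  k=1: −1/(1!×0!×0!×2!×1!×2!) = -1/4
Σ = -1/12  ⇒  CG² = 144/35×(-1/12)² = 1/35
CG = −√(1/35) = -0.169031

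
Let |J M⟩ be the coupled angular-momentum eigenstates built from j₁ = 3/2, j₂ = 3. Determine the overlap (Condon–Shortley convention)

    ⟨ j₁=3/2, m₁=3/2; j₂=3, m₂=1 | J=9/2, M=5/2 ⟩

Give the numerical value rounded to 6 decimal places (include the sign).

j₁+j₂−J=0  J+j₁−j₂=3  J−j₁+j₂=6  j₁+j₂+J+1=10
(j₁±m₁, j₂±m₂, J±M) = (3,0,4,2,7,2)
P² = 34560
sum k=0..0:
  [0] +1/288 = 1/288
S = 1/288
C² = P²·S² = 5/12 ; C = +0.645497

+√(5/12) ≈ +0.645497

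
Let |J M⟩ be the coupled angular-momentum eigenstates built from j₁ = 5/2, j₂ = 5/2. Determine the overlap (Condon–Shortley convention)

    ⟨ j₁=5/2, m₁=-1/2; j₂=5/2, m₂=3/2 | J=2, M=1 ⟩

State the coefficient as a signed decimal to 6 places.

+√(1/7) ≈ +0.377964

√[5·3!2!2!/8! · 2!3!4!1!3!1!] = √(36/7)
  +(−1)^2/∏(2,1,1,2,1,0)! = 1/4  (running 1/4)
  +(−1)^3/∏(3,0,0,1,2,1)! = -1/12  (running 1/6)
⟨..|..⟩ = √(36/7)·(1/6) = +0.377964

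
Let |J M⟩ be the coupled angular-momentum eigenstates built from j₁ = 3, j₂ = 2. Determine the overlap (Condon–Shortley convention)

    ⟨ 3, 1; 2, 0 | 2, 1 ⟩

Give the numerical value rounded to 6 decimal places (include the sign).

triangle: 3!×3!×1!/8! = 36/40320
(j±m)!: 4!×2!×2!×2!×3!×1! = 1152
prefactor² = (2J+1)×Δ×N² = 36/7
  k=1: −1/(1!×2!×1!×1!×2!×0!) = -1/4
  k=2: +1/(2!×1!×0!×0!×3!×1!) = 1/12
Σ = -1/6  ⇒  CG² = 36/7×(-1/6)² = 1/7
CG = −√(1/7) = -0.377964

−√(1/7) = -0.377964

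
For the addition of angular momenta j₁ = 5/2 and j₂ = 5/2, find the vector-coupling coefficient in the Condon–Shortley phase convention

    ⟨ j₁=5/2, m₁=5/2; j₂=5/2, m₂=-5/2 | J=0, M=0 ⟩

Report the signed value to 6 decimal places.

+0.408248  (= +√(1/6))

triangle: 5!×0!×0!/6! = 120/720
(j±m)!: 5!×0!×0!×5!×0!×0! = 14400
prefactor² = (2J+1)×Δ×N² = 2400
  k=0: +1/(0!×5!×0!×0!×0!×0!) = 1/120
Σ = 1/120  ⇒  CG² = 2400×1/120² = 1/6
CG = +√(1/6) = +0.408248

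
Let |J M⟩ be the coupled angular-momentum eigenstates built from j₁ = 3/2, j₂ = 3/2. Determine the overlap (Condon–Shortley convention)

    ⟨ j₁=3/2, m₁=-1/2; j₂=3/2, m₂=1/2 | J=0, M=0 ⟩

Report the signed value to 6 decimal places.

+√(1/4) = +0.500000

√[1·3!0!0!/4! · 1!2!2!1!0!0!] = √(1)
  +(−1)^2/∏(2,1,0,0,0,0)! = 1/2  (running 1/2)
⟨..|..⟩ = √(1)·(1/2) = +0.500000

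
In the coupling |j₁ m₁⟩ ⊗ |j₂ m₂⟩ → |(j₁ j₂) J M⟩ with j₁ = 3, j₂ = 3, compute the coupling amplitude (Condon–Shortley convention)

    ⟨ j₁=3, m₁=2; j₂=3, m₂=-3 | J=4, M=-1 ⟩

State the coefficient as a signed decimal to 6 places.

√[9·2!4!4!/11! · 5!1!0!6!3!5!] = √(1244160/77)
  +(−1)^0/∏(0,2,1,0,3,4)! = 1/288  (running 1/288)
⟨..|..⟩ = √(1244160/77)·(1/288) = +0.441367

+0.441367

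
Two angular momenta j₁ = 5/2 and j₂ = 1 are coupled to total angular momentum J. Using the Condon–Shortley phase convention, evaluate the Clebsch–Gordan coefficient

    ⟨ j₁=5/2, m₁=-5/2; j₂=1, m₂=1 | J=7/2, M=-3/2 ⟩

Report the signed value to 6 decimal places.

√[8·0!5!2!/8! · 0!5!2!0!2!5!] = √(19200/7)
  +(−1)^0/∏(0,0,5,2,0,0)! = 1/240  (running 1/240)
⟨..|..⟩ = √(19200/7)·(1/240) = +0.218218

+0.218218  (= +√(1/21))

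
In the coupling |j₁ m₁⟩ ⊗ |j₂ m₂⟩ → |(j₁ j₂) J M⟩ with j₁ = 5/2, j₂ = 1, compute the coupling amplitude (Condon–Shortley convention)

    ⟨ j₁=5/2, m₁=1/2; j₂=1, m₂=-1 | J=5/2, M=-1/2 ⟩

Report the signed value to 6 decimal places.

+√(18/35) ≈ +0.717137

j₁+j₂−J=1  J+j₁−j₂=4  J−j₁+j₂=1  j₁+j₂+J+1=7
(j₁±m₁, j₂±m₂, J±M) = (3,2,0,2,2,3)
P² = 288/35
sum k=0..0:
  [0] +1/4 = 1/4
S = 1/4
C² = P²·S² = 18/35 ; C = +0.717137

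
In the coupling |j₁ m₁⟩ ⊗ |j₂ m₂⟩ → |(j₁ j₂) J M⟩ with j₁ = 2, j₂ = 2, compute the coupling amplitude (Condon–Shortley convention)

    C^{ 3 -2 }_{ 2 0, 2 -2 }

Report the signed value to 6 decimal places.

+0.707107  (= +√(1/2))

triangle: 1!×3!×3!/8! = 36/40320
(j±m)!: 2!×2!×0!×4!×1!×5! = 11520
prefactor² = (2J+1)×Δ×N² = 72
  k=0: +1/(0!×1!×2!×0!×1!×3!) = 1/12
Σ = 1/12  ⇒  CG² = 72×1/12² = 1/2
CG = +√(1/2) = +0.707107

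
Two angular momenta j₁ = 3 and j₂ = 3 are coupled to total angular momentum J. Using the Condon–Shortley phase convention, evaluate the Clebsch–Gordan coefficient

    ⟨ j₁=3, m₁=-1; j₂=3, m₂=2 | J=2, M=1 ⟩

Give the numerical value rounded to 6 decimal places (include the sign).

−√(5/28) ≈ -0.422577

√[5·4!2!2!/9! · 2!4!5!1!3!1!] = √(320/7)
  +(−1)^3/∏(3,1,1,2,1,0)! = -1/12  (running -1/12)
  +(−1)^4/∏(4,0,0,1,2,1)! = 1/48  (running -1/16)
⟨..|..⟩ = √(320/7)·(-1/16) = -0.422577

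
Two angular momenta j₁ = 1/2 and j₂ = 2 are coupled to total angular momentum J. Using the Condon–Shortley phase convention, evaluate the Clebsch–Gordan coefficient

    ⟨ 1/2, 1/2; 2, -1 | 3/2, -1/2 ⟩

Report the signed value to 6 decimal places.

j₁+j₂−J=1  J+j₁−j₂=0  J−j₁+j₂=3  j₁+j₂+J+1=5
(j₁±m₁, j₂±m₂, J±M) = (1,0,1,3,1,2)
P² = 12/5
sum k=0..0:
  [0] +1/2 = 1/2
S = 1/2
C² = P²·S² = 3/5 ; C = +0.774597

+0.774597  (= +√(3/5))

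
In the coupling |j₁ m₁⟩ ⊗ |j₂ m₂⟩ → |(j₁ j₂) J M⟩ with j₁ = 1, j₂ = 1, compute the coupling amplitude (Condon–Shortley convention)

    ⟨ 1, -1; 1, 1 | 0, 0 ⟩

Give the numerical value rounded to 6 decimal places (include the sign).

triangle: 2!·0!·0!/3! = 2/6
(j±m)!: 0!·2!·2!·0!·0!·0! = 4
prefactor² = (2J+1)·Δ·N² = 4/3
  k=2: +1/(2!·0!·0!·0!·0!·0!) = 1/2
Σ = 1/2  ⇒  CG² = 4/3·1/2² = 1/3
CG = +√(1/3) = +0.577350

+√(1/3) = +0.577350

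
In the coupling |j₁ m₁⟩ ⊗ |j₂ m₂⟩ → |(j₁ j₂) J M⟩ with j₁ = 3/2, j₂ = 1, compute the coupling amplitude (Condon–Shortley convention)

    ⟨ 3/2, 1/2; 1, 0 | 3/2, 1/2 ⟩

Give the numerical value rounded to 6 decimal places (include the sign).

triangle: 1!×2!×1!/5! = 2/120
(j±m)!: 2!×1!×1!×1!×2!×1! = 4
prefactor² = (2J+1)×Δ×N² = 4/15
  k=0: +1/(0!×1!×1!×1!×1!×0!) = 1
  k=1: −1/(1!×0!×0!×0!×2!×1!) = -1/2
Σ = 1/2  ⇒  CG² = 4/15×1/2² = 1/15
CG = +√(1/15) = +0.258199

+√(1/15) ≈ +0.258199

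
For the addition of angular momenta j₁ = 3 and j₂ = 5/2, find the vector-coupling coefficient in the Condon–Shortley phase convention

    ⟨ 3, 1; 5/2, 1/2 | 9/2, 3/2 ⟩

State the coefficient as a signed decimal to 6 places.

+√(5/231) = +0.147122

j₁+j₂−J=1  J+j₁−j₂=5  J−j₁+j₂=4  j₁+j₂+J+1=11
(j₁±m₁, j₂±m₂, J±M) = (4,2,3,2,6,3)
P² = 138240/77
sum k=0..1:
  [0] +1/72 = 1/72
  [1] −1/96 = -1/96
S = 1/288
C² = P²·S² = 5/231 ; C = +0.147122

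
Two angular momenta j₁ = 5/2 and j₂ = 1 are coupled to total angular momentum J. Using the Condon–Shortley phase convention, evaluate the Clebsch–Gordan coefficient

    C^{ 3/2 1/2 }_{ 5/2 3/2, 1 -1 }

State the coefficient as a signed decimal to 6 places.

j₁+j₂−J=2  J+j₁−j₂=3  J−j₁+j₂=0  j₁+j₂+J+1=6
(j₁±m₁, j₂±m₂, J±M) = (4,1,0,2,2,1)
P² = 32/5
sum k=0..0:
  [0] +1/4 = 1/4
S = 1/4
C² = P²·S² = 2/5 ; C = +0.632456

+0.632456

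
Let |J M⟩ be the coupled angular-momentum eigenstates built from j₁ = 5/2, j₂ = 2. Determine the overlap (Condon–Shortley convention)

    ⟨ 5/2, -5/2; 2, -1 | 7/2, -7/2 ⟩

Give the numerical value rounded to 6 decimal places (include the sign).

j₁+j₂−J=1  J+j₁−j₂=4  J−j₁+j₂=3  j₁+j₂+J+1=9
(j₁±m₁, j₂±m₂, J±M) = (0,5,1,3,0,7)
P² = 11520
sum k=1..1:
  [1] −1/144 = -1/144
S = -1/144
C² = P²·S² = 5/9 ; C = -0.745356

−√(5/9) ≈ -0.745356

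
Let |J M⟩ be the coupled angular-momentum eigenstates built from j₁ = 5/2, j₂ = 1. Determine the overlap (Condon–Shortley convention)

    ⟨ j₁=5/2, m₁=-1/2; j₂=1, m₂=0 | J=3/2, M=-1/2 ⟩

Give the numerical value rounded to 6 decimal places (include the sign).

triangle: 2!*3!*0!/6! = 12/720
(j±m)!: 2!*3!*1!*1!*1!*2! = 24
prefactor² = (2J+1)*Δ*N² = 8/5
  k=1: −1/(1!*1!*2!*0!*1!*0!) = -1/2
Σ = -1/2  ⇒  CG² = 8/5*(-1/2)² = 2/5
CG = −√(2/5) = -0.632456

−√(2/5) ≈ -0.632456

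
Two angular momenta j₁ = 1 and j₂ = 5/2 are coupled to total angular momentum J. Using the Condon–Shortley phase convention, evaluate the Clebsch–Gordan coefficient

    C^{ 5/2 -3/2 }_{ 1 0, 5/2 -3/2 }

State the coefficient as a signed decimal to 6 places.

+0.507093

j₁+j₂−J=1  J+j₁−j₂=1  J−j₁+j₂=4  j₁+j₂+J+1=7
(j₁±m₁, j₂±m₂, J±M) = (1,1,1,4,1,4)
P² = 576/35
sum k=0..1:
  [0] +1/6 = 1/6
  [1] −1/24 = -1/24
S = 1/8
C² = P²·S² = 9/35 ; C = +0.507093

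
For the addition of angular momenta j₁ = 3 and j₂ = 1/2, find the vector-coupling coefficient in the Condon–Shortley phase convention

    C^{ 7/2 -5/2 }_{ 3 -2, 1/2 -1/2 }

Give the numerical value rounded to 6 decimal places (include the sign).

√[8·0!6!1!/8! · 1!5!0!1!1!6!] = √(86400/7)
  +(−1)^0/∏(0,0,5,0,1,1)! = 1/120  (running 1/120)
⟨..|..⟩ = √(86400/7)·(1/120) = +0.925820

+0.925820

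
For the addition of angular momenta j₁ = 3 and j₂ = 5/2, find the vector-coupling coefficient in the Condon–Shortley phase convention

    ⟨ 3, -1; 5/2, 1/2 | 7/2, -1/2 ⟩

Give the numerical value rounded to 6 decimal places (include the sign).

-0.125988

√[8·2!4!3!/10! · 2!4!3!2!3!4!] = √(9216/175)
  +(−1)^0/∏(0,2,4,3,0,0)! = 1/288  (running 1/288)
  +(−1)^1/∏(1,1,3,2,1,1)! = -1/12  (running -23/288)
  +(−1)^2/∏(2,0,2,1,2,2)! = 1/16  (running -5/288)
⟨..|..⟩ = √(9216/175)·(-5/288) = -0.125988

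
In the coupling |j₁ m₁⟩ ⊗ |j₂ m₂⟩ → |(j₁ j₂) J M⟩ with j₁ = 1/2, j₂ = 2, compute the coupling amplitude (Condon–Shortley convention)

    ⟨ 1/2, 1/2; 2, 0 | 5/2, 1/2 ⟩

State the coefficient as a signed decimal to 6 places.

j₁+j₂−J=0  J+j₁−j₂=1  J−j₁+j₂=4  j₁+j₂+J+1=6
(j₁±m₁, j₂±m₂, J±M) = (1,0,2,2,3,2)
P² = 48/5
sum k=0..0:
  [0] +1/4 = 1/4
S = 1/4
C² = P²·S² = 3/5 ; C = +0.774597

+√(3/5) ≈ +0.774597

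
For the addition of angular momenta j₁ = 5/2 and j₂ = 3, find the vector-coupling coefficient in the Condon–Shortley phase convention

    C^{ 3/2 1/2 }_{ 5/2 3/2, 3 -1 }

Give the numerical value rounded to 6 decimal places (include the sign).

√[4·4!1!2!/8! · 4!1!2!4!2!1!] = √(384/35)
  +(−1)^0/∏(0,4,1,2,0,0)! = 1/48  (running 1/48)
  +(−1)^1/∏(1,3,0,1,1,1)! = -1/6  (running -7/48)
⟨..|..⟩ = √(384/35)·(-7/48) = -0.483046

-0.483046  (= −√(7/30))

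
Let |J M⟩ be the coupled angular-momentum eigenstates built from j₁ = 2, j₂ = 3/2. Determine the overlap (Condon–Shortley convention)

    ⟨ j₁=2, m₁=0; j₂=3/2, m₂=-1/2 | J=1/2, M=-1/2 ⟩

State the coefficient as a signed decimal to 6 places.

j₁+j₂−J=3  J+j₁−j₂=1  J−j₁+j₂=0  j₁+j₂+J+1=5
(j₁±m₁, j₂±m₂, J±M) = (2,2,1,2,0,1)
P² = 4/5
sum k=1..1:
  [1] −1/2 = -1/2
S = -1/2
C² = P²·S² = 1/5 ; C = -0.447214

−√(1/5) = -0.447214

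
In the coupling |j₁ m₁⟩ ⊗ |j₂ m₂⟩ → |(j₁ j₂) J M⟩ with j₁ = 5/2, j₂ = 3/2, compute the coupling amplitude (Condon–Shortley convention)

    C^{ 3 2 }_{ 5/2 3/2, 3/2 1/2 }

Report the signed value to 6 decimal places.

+0.288675

j₁+j₂−J=1  J+j₁−j₂=4  J−j₁+j₂=2  j₁+j₂+J+1=8
(j₁±m₁, j₂±m₂, J±M) = (4,1,2,1,5,1)
P² = 48
sum k=0..1:
  [0] +1/12 = 1/12
  [1] −1/24 = -1/24
S = 1/24
C² = P²·S² = 1/12 ; C = +0.288675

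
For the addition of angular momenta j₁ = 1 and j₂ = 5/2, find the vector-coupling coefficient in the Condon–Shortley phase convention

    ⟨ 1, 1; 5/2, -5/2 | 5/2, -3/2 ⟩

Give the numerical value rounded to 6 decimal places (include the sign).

triangle: 1!*1!*4!/7! = 24/5040
(j±m)!: 2!*0!*0!*5!*1!*4! = 5760
prefactor² = (2J+1)*Δ*N² = 1152/7
  k=0: +1/(0!*1!*0!*0!*1!*4!) = 1/24
Σ = 1/24  ⇒  CG² = 1152/7*1/24² = 2/7
CG = +√(2/7) = +0.534522

+0.534522  (= +√(2/7))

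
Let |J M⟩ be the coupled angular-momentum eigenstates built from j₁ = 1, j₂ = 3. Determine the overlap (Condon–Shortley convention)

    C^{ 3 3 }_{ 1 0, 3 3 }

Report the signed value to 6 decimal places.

−√(3/4) ≈ -0.866025

triangle: 1!×1!×5!/8! = 120/40320
(j±m)!: 1!×1!×6!×0!×6!×0! = 518400
prefactor² = (2J+1)×Δ×N² = 10800
  k=1: −1/(1!×0!×0!×5!×1!×0!) = -1/120
Σ = -1/120  ⇒  CG² = 10800×(-1/120)² = 3/4
CG = −√(3/4) = -0.866025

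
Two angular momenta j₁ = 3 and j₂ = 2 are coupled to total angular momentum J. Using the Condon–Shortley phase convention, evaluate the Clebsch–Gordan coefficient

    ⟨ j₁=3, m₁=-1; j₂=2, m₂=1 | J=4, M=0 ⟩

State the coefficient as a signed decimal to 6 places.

−√(5/14) ≈ -0.597614

triangle: 1!×5!×3!/10! = 720/3628800
(j±m)!: 2!×4!×3!×1!×4!×4! = 165888
prefactor² = (2J+1)×Δ×N² = 10368/35
  k=0: +1/(0!×1!×4!×3!×1!×0!) = 1/144
  k=1: −1/(1!×0!×3!×2!×2!×1!) = -1/24
Σ = -5/144  ⇒  CG² = 10368/35×(-5/144)² = 5/14
CG = −√(5/14) = -0.597614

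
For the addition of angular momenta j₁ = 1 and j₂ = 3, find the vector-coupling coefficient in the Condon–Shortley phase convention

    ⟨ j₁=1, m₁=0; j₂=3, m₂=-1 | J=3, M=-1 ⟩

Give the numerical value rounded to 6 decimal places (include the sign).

+√(1/12) = +0.288675

triangle: 1!*1!*5!/8! = 120/40320
(j±m)!: 1!*1!*2!*4!*2!*4! = 2304
prefactor² = (2J+1)*Δ*N² = 48
  k=0: +1/(0!*1!*1!*2!*0!*3!) = 1/12
  k=1: −1/(1!*0!*0!*1!*1!*4!) = -1/24
Σ = 1/24  ⇒  CG² = 48*1/24² = 1/12
CG = +√(1/12) = +0.288675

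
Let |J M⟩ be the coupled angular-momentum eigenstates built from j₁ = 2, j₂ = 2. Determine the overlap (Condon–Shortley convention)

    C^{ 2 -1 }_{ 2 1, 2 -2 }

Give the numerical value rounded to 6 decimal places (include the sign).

j₁+j₂−J=2  J+j₁−j₂=2  J−j₁+j₂=2  j₁+j₂+J+1=7
(j₁±m₁, j₂±m₂, J±M) = (3,1,0,4,1,3)
P² = 48/7
sum k=0..0:
  [0] +1/4 = 1/4
S = 1/4
C² = P²·S² = 3/7 ; C = +0.654654

+√(3/7) ≈ +0.654654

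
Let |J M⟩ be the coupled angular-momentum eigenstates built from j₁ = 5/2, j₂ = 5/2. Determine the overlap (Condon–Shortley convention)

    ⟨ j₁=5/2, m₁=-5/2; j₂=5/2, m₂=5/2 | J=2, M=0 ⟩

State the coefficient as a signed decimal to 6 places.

j₁+j₂−J=3  J+j₁−j₂=2  J−j₁+j₂=2  j₁+j₂+J+1=8
(j₁±m₁, j₂±m₂, J±M) = (0,5,5,0,2,2)
P² = 1200/7
sum k=3..3:
  [3] −1/24 = -1/24
S = -1/24
C² = P²·S² = 25/84 ; C = -0.545545

−√(25/84) ≈ -0.545545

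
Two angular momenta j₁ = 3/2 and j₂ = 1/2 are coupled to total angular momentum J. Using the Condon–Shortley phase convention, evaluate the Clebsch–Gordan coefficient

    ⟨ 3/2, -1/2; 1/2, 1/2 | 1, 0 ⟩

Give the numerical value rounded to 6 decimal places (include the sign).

triangle: 1!×2!×0!/4! = 2/24
(j±m)!: 1!×2!×1!×0!×1!×1! = 2
prefactor² = (2J+1)×Δ×N² = 1/2
  k=1: −1/(1!×0!×1!×0!×1!×0!) = -1
Σ = -1  ⇒  CG² = 1/2×(-1)² = 1/2
CG = −√(1/2) = -0.707107

−√(1/2) ≈ -0.707107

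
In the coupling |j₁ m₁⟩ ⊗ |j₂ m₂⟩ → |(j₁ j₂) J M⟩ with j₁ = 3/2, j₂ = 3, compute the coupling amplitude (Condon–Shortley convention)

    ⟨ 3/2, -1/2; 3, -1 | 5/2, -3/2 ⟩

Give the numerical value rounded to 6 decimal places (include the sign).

j₁+j₂−J=2  J+j₁−j₂=1  J−j₁+j₂=4  j₁+j₂+J+1=8
(j₁±m₁, j₂±m₂, J±M) = (1,2,2,4,1,4)
P² = 576/35
sum k=1..2:
  [1] −1/6 = -1/6
  [2] +1/48 = 1/48
S = -7/48
C² = P²·S² = 7/20 ; C = -0.591608

−√(7/20) = -0.591608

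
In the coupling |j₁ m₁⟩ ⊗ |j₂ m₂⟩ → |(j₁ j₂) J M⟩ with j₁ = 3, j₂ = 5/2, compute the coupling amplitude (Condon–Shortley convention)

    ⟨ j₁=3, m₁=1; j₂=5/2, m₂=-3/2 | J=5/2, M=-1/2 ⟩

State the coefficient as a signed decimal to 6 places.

triangle: 3!×3!×2!/9! = 72/362880
(j±m)!: 4!×2!×1!×4!×2!×3! = 13824
prefactor² = (2J+1)×Δ×N² = 576/35
  k=0: +1/(0!×3!×2!×1!×1!×1!) = 1/12
  k=1: −1/(1!×2!×1!×0!×2!×2!) = -1/8
Σ = -1/24  ⇒  CG² = 576/35×(-1/24)² = 1/35
CG = −√(1/35) = -0.169031

-0.169031  (= −√(1/35))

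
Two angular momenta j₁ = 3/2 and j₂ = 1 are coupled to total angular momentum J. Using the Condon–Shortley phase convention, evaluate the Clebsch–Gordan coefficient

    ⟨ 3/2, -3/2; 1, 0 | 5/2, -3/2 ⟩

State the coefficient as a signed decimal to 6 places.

+0.632456

√[6·0!3!2!/6! · 0!3!1!1!1!4!] = √(72/5)
  +(−1)^0/∏(0,0,3,1,0,1)! = 1/6  (running 1/6)
⟨..|..⟩ = √(72/5)·(1/6) = +0.632456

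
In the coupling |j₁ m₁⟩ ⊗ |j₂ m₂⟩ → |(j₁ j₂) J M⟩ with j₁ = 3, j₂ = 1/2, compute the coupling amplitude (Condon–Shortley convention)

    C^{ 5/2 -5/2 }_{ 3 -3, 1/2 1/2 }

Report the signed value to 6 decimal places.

j₁+j₂−J=1  J+j₁−j₂=5  J−j₁+j₂=0  j₁+j₂+J+1=7
(j₁±m₁, j₂±m₂, J±M) = (0,6,1,0,0,5)
P² = 86400/7
sum k=1..1:
  [1] −1/120 = -1/120
S = -1/120
C² = P²·S² = 6/7 ; C = -0.925820

-0.925820  (= −√(6/7))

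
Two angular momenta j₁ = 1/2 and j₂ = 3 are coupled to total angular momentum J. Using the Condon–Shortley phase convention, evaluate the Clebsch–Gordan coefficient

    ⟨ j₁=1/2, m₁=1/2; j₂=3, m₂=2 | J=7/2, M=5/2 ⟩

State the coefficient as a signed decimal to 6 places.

+0.925820  (= +√(6/7))

triangle: 0!·1!·6!/8! = 720/40320
(j±m)!: 1!·0!·5!·1!·6!·1! = 86400
prefactor² = (2J+1)·Δ·N² = 86400/7
  k=0: +1/(0!·0!·0!·5!·1!·1!) = 1/120
Σ = 1/120  ⇒  CG² = 86400/7·1/120² = 6/7
CG = +√(6/7) = +0.925820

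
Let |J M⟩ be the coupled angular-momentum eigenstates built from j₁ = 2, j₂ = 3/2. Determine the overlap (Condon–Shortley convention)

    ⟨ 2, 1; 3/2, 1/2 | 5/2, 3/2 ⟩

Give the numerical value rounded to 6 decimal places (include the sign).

triangle: 1!·3!·2!/7! = 12/5040
(j±m)!: 3!·1!·2!·1!·4!·1! = 288
prefactor² = (2J+1)·Δ·N² = 144/35
  k=0: +1/(0!·1!·1!·2!·2!·0!) = 1/4
  k=1: −1/(1!·0!·0!·1!·3!·1!) = -1/6
Σ = 1/12  ⇒  CG² = 144/35·1/12² = 1/35
CG = +√(1/35) = +0.169031

+√(1/35) = +0.169031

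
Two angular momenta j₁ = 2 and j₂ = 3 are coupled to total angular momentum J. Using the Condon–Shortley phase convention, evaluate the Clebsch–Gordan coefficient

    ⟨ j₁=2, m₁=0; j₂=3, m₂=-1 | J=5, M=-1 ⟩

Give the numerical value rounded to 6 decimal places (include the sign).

j₁+j₂−J=0  J+j₁−j₂=4  J−j₁+j₂=6  j₁+j₂+J+1=11
(j₁±m₁, j₂±m₂, J±M) = (2,2,2,4,4,6)
P² = 110592/7
sum k=0..0:
  [0] +1/192 = 1/192
S = 1/192
C² = P²·S² = 3/7 ; C = +0.654654

+0.654654  (= +√(3/7))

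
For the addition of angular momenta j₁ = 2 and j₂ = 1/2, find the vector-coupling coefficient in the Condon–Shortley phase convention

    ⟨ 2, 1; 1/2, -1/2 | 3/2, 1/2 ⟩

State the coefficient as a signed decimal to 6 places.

triangle: 1!·3!·0!/5! = 6/120
(j±m)!: 3!·1!·0!·1!·2!·1! = 12
prefactor² = (2J+1)·Δ·N² = 12/5
  k=0: +1/(0!·1!·1!·0!·2!·0!) = 1/2
Σ = 1/2  ⇒  CG² = 12/5·1/2² = 3/5
CG = +√(3/5) = +0.774597

+√(3/5) ≈ +0.774597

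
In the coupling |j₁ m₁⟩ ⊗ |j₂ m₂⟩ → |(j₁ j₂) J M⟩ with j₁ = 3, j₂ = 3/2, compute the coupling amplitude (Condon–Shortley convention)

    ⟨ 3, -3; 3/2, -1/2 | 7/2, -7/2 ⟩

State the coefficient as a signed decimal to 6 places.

triangle: 1!*5!*2!/9! = 240/362880
(j±m)!: 0!*6!*1!*2!*0!*7! = 7257600
prefactor² = (2J+1)*Δ*N² = 38400
  k=1: −1/(1!*0!*5!*0!*0!*2!) = -1/240
Σ = -1/240  ⇒  CG² = 38400*(-1/240)² = 2/3
CG = −√(2/3) = -0.816497

-0.816497  (= −√(2/3))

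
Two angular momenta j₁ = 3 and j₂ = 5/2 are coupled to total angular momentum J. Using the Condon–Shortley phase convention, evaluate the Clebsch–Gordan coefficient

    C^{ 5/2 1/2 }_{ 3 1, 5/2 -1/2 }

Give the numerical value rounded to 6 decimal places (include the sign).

j₁+j₂−J=3  J+j₁−j₂=3  J−j₁+j₂=2  j₁+j₂+J+1=9
(j₁±m₁, j₂±m₂, J±M) = (4,2,2,3,3,2)
P² = 288/35
sum k=0..2:
  [0] +1/24 = 1/24
  [1] −1/4 = -1/4
  [2] +1/24 = 1/24
S = -1/6
C² = P²·S² = 8/35 ; C = -0.478091

−√(8/35) = -0.478091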